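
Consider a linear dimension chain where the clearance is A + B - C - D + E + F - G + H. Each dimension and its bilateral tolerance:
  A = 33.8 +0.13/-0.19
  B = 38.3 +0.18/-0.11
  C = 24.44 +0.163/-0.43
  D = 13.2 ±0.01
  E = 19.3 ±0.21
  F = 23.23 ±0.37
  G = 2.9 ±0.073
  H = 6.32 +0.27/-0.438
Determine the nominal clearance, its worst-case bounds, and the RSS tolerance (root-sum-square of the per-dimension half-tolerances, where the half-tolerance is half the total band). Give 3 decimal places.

Stack each dimension's contribution:
  +A: nom +33.800 → Σnom=33.800; wc +0.130/-0.190 → slack +0.130/-0.190; half-tol=0.160, Σhalf²=0.025600
  +B: nom +38.300 → Σnom=72.100; wc +0.180/-0.110 → slack +0.310/-0.300; half-tol=0.145, Σhalf²=0.046625
  -C: nom -24.440 → Σnom=47.660; wc +0.430/-0.163 → slack +0.740/-0.463; half-tol=0.296, Σhalf²=0.134537
  -D: nom -13.200 → Σnom=34.460; wc +0.010/-0.010 → slack +0.750/-0.473; half-tol=0.010, Σhalf²=0.134637
  +E: nom +19.300 → Σnom=53.760; wc +0.210/-0.210 → slack +0.960/-0.683; half-tol=0.210, Σhalf²=0.178737
  +F: nom +23.230 → Σnom=76.990; wc +0.370/-0.370 → slack +1.330/-1.053; half-tol=0.370, Σhalf²=0.315637
  -G: nom -2.900 → Σnom=74.090; wc +0.073/-0.073 → slack +1.403/-1.126; half-tol=0.073, Σhalf²=0.320966
  +H: nom +6.320 → Σnom=80.410; wc +0.270/-0.438 → slack +1.673/-1.564; half-tol=0.354, Σhalf²=0.446282
Nominal = 80.410. Worst-case = [80.410 - 1.564, 80.410 + 1.673] = [78.846, 82.083]. RSS = √0.446282 = 0.668.

nominal=80.410 wc=[78.846,82.083] rss=0.668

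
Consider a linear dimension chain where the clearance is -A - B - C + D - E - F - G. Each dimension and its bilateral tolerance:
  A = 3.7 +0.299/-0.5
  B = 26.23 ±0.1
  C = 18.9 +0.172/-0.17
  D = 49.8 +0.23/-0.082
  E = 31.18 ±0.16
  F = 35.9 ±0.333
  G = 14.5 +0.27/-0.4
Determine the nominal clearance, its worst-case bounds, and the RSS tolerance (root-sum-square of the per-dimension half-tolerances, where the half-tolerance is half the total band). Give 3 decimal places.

Stack each dimension's contribution:
  -A: nom -3.700 → Σnom=-3.700; wc +0.500/-0.299 → slack +0.500/-0.299; half-tol=0.399, Σhalf²=0.159600
  -B: nom -26.230 → Σnom=-29.930; wc +0.100/-0.100 → slack +0.600/-0.399; half-tol=0.100, Σhalf²=0.169600
  -C: nom -18.900 → Σnom=-48.830; wc +0.170/-0.172 → slack +0.770/-0.571; half-tol=0.171, Σhalf²=0.198841
  +D: nom +49.800 → Σnom=0.970; wc +0.230/-0.082 → slack +1.000/-0.653; half-tol=0.156, Σhalf²=0.223177
  -E: nom -31.180 → Σnom=-30.210; wc +0.160/-0.160 → slack +1.160/-0.813; half-tol=0.160, Σhalf²=0.248777
  -F: nom -35.900 → Σnom=-66.110; wc +0.333/-0.333 → slack +1.493/-1.146; half-tol=0.333, Σhalf²=0.359666
  -G: nom -14.500 → Σnom=-80.610; wc +0.400/-0.270 → slack +1.893/-1.416; half-tol=0.335, Σhalf²=0.471891
Nominal = -80.610. Worst-case = [-80.610 - 1.416, -80.610 + 1.893] = [-82.026, -78.717]. RSS = √0.471891 = 0.687.

nominal=-80.610 wc=[-82.026,-78.717] rss=0.687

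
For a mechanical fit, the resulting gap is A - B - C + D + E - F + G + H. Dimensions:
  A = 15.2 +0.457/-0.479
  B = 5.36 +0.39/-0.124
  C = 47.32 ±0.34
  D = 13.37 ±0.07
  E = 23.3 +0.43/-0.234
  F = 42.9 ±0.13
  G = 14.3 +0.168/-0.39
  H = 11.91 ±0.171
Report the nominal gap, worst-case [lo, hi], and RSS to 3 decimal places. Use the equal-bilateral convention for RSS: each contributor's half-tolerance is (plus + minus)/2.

Stack each dimension's contribution:
  +A: nom +15.200 → Σnom=15.200; wc +0.457/-0.479 → slack +0.457/-0.479; half-tol=0.468, Σhalf²=0.219024
  -B: nom -5.360 → Σnom=9.840; wc +0.124/-0.390 → slack +0.581/-0.869; half-tol=0.257, Σhalf²=0.285073
  -C: nom -47.320 → Σnom=-37.480; wc +0.340/-0.340 → slack +0.921/-1.209; half-tol=0.340, Σhalf²=0.400673
  +D: nom +13.370 → Σnom=-24.110; wc +0.070/-0.070 → slack +0.991/-1.279; half-tol=0.070, Σhalf²=0.405573
  +E: nom +23.300 → Σnom=-0.810; wc +0.430/-0.234 → slack +1.421/-1.513; half-tol=0.332, Σhalf²=0.515797
  -F: nom -42.900 → Σnom=-43.710; wc +0.130/-0.130 → slack +1.551/-1.643; half-tol=0.130, Σhalf²=0.532697
  +G: nom +14.300 → Σnom=-29.410; wc +0.168/-0.390 → slack +1.719/-2.033; half-tol=0.279, Σhalf²=0.610538
  +H: nom +11.910 → Σnom=-17.500; wc +0.171/-0.171 → slack +1.890/-2.204; half-tol=0.171, Σhalf²=0.639779
Nominal = -17.500. Worst-case = [-17.500 - 2.204, -17.500 + 1.890] = [-19.704, -15.610]. RSS = √0.639779 = 0.800.

nominal=-17.500 wc=[-19.704,-15.610] rss=0.800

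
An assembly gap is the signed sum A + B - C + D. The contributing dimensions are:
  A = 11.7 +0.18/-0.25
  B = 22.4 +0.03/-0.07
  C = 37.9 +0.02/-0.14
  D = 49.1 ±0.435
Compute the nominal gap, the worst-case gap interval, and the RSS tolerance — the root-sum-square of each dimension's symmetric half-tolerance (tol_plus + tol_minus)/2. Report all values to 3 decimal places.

Stack each dimension's contribution:
  +A: nom +11.700 → Σnom=11.700; wc +0.180/-0.250 → slack +0.180/-0.250; half-tol=0.215, Σhalf²=0.046225
  +B: nom +22.400 → Σnom=34.100; wc +0.030/-0.070 → slack +0.210/-0.320; half-tol=0.050, Σhalf²=0.048725
  -C: nom -37.900 → Σnom=-3.800; wc +0.140/-0.020 → slack +0.350/-0.340; half-tol=0.080, Σhalf²=0.055125
  +D: nom +49.100 → Σnom=45.300; wc +0.435/-0.435 → slack +0.785/-0.775; half-tol=0.435, Σhalf²=0.244350
Nominal = 45.300. Worst-case = [45.300 - 0.775, 45.300 + 0.785] = [44.525, 46.085]. RSS = √0.244350 = 0.494.

nominal=45.300 wc=[44.525,46.085] rss=0.494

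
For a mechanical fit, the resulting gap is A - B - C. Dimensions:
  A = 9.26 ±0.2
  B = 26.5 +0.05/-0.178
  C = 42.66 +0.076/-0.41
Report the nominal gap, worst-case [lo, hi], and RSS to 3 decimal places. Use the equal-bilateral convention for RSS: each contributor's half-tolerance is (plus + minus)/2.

Stack each dimension's contribution:
  +A: nom +9.260 → Σnom=9.260; wc +0.200/-0.200 → slack +0.200/-0.200; half-tol=0.200, Σhalf²=0.040000
  -B: nom -26.500 → Σnom=-17.240; wc +0.178/-0.050 → slack +0.378/-0.250; half-tol=0.114, Σhalf²=0.052996
  -C: nom -42.660 → Σnom=-59.900; wc +0.410/-0.076 → slack +0.788/-0.326; half-tol=0.243, Σhalf²=0.112045
Nominal = -59.900. Worst-case = [-59.900 - 0.326, -59.900 + 0.788] = [-60.226, -59.112]. RSS = √0.112045 = 0.335.

nominal=-59.900 wc=[-60.226,-59.112] rss=0.335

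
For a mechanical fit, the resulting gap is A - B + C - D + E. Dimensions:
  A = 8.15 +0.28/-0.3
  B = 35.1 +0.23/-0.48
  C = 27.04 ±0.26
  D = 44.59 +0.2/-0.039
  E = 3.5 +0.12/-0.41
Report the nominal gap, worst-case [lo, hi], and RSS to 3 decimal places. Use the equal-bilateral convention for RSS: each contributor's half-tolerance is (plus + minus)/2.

Stack each dimension's contribution:
  +A: nom +8.150 → Σnom=8.150; wc +0.280/-0.300 → slack +0.280/-0.300; half-tol=0.290, Σhalf²=0.084100
  -B: nom -35.100 → Σnom=-26.950; wc +0.480/-0.230 → slack +0.760/-0.530; half-tol=0.355, Σhalf²=0.210125
  +C: nom +27.040 → Σnom=0.090; wc +0.260/-0.260 → slack +1.020/-0.790; half-tol=0.260, Σhalf²=0.277725
  -D: nom -44.590 → Σnom=-44.500; wc +0.039/-0.200 → slack +1.059/-0.990; half-tol=0.120, Σhalf²=0.292005
  +E: nom +3.500 → Σnom=-41.000; wc +0.120/-0.410 → slack +1.179/-1.400; half-tol=0.265, Σhalf²=0.362230
Nominal = -41.000. Worst-case = [-41.000 - 1.400, -41.000 + 1.179] = [-42.400, -39.821]. RSS = √0.362230 = 0.602.

nominal=-41.000 wc=[-42.400,-39.821] rss=0.602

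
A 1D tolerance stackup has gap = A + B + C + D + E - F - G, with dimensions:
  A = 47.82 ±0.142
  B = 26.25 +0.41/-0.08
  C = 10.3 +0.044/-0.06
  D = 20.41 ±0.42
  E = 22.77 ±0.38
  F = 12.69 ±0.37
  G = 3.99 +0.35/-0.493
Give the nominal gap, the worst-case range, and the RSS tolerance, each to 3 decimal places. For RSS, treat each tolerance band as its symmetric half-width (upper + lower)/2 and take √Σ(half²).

nominal=110.870 wc=[109.068,113.129] rss=0.847

Stack each dimension's contribution:
  +A: nom +47.820 → Σnom=47.820; wc +0.142/-0.142 → slack +0.142/-0.142; half-tol=0.142, Σhalf²=0.020164
  +B: nom +26.250 → Σnom=74.070; wc +0.410/-0.080 → slack +0.552/-0.222; half-tol=0.245, Σhalf²=0.080189
  +C: nom +10.300 → Σnom=84.370; wc +0.044/-0.060 → slack +0.596/-0.282; half-tol=0.052, Σhalf²=0.082893
  +D: nom +20.410 → Σnom=104.780; wc +0.420/-0.420 → slack +1.016/-0.702; half-tol=0.420, Σhalf²=0.259293
  +E: nom +22.770 → Σnom=127.550; wc +0.380/-0.380 → slack +1.396/-1.082; half-tol=0.380, Σhalf²=0.403693
  -F: nom -12.690 → Σnom=114.860; wc +0.370/-0.370 → slack +1.766/-1.452; half-tol=0.370, Σhalf²=0.540593
  -G: nom -3.990 → Σnom=110.870; wc +0.493/-0.350 → slack +2.259/-1.802; half-tol=0.421, Σhalf²=0.718255
Nominal = 110.870. Worst-case = [110.870 - 1.802, 110.870 + 2.259] = [109.068, 113.129]. RSS = √0.718255 = 0.847.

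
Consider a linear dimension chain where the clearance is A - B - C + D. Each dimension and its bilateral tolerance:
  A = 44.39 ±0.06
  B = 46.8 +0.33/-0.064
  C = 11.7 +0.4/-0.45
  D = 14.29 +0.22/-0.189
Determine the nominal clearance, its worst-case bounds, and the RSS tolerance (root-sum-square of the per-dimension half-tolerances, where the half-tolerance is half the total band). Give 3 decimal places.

Stack each dimension's contribution:
  +A: nom +44.390 → Σnom=44.390; wc +0.060/-0.060 → slack +0.060/-0.060; half-tol=0.060, Σhalf²=0.003600
  -B: nom -46.800 → Σnom=-2.410; wc +0.064/-0.330 → slack +0.124/-0.390; half-tol=0.197, Σhalf²=0.042409
  -C: nom -11.700 → Σnom=-14.110; wc +0.450/-0.400 → slack +0.574/-0.790; half-tol=0.425, Σhalf²=0.223034
  +D: nom +14.290 → Σnom=0.180; wc +0.220/-0.189 → slack +0.794/-0.979; half-tol=0.205, Σhalf²=0.264854
Nominal = 0.180. Worst-case = [0.180 - 0.979, 0.180 + 0.794] = [-0.799, 0.974]. RSS = √0.264854 = 0.515.

nominal=0.180 wc=[-0.799,0.974] rss=0.515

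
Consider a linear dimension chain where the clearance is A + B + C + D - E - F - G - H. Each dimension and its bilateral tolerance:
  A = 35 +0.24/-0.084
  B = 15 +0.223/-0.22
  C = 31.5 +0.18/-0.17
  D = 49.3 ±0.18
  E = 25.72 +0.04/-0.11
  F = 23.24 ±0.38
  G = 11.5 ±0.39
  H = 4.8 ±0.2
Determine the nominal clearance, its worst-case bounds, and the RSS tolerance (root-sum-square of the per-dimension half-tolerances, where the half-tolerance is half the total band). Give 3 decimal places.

Stack each dimension's contribution:
  +A: nom +35.000 → Σnom=35.000; wc +0.240/-0.084 → slack +0.240/-0.084; half-tol=0.162, Σhalf²=0.026244
  +B: nom +15.000 → Σnom=50.000; wc +0.223/-0.220 → slack +0.463/-0.304; half-tol=0.222, Σhalf²=0.075306
  +C: nom +31.500 → Σnom=81.500; wc +0.180/-0.170 → slack +0.643/-0.474; half-tol=0.175, Σhalf²=0.105931
  +D: nom +49.300 → Σnom=130.800; wc +0.180/-0.180 → slack +0.823/-0.654; half-tol=0.180, Σhalf²=0.138331
  -E: nom -25.720 → Σnom=105.080; wc +0.110/-0.040 → slack +0.933/-0.694; half-tol=0.075, Σhalf²=0.143956
  -F: nom -23.240 → Σnom=81.840; wc +0.380/-0.380 → slack +1.313/-1.074; half-tol=0.380, Σhalf²=0.288356
  -G: nom -11.500 → Σnom=70.340; wc +0.390/-0.390 → slack +1.703/-1.464; half-tol=0.390, Σhalf²=0.440456
  -H: nom -4.800 → Σnom=65.540; wc +0.200/-0.200 → slack +1.903/-1.664; half-tol=0.200, Σhalf²=0.480456
Nominal = 65.540. Worst-case = [65.540 - 1.664, 65.540 + 1.903] = [63.876, 67.443]. RSS = √0.480456 = 0.693.

nominal=65.540 wc=[63.876,67.443] rss=0.693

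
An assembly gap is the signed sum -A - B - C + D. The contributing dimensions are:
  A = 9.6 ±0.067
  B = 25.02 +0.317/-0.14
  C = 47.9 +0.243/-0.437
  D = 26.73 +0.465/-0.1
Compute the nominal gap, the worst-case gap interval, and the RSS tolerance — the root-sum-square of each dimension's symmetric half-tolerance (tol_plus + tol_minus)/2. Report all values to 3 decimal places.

nominal=-55.790 wc=[-56.517,-54.681] rss=0.502

Stack each dimension's contribution:
  -A: nom -9.600 → Σnom=-9.600; wc +0.067/-0.067 → slack +0.067/-0.067; half-tol=0.067, Σhalf²=0.004489
  -B: nom -25.020 → Σnom=-34.620; wc +0.140/-0.317 → slack +0.207/-0.384; half-tol=0.229, Σhalf²=0.056701
  -C: nom -47.900 → Σnom=-82.520; wc +0.437/-0.243 → slack +0.644/-0.627; half-tol=0.340, Σhalf²=0.172301
  +D: nom +26.730 → Σnom=-55.790; wc +0.465/-0.100 → slack +1.109/-0.727; half-tol=0.283, Σhalf²=0.252108
Nominal = -55.790. Worst-case = [-55.790 - 0.727, -55.790 + 1.109] = [-56.517, -54.681]. RSS = √0.252108 = 0.502.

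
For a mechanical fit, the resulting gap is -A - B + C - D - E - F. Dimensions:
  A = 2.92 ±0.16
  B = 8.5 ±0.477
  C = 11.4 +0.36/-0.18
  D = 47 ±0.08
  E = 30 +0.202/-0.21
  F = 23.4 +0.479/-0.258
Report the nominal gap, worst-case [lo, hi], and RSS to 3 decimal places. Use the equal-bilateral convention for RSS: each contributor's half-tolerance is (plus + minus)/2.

nominal=-100.420 wc=[-101.998,-98.875] rss=0.715

Stack each dimension's contribution:
  -A: nom -2.920 → Σnom=-2.920; wc +0.160/-0.160 → slack +0.160/-0.160; half-tol=0.160, Σhalf²=0.025600
  -B: nom -8.500 → Σnom=-11.420; wc +0.477/-0.477 → slack +0.637/-0.637; half-tol=0.477, Σhalf²=0.253129
  +C: nom +11.400 → Σnom=-0.020; wc +0.360/-0.180 → slack +0.997/-0.817; half-tol=0.270, Σhalf²=0.326029
  -D: nom -47.000 → Σnom=-47.020; wc +0.080/-0.080 → slack +1.077/-0.897; half-tol=0.080, Σhalf²=0.332429
  -E: nom -30.000 → Σnom=-77.020; wc +0.210/-0.202 → slack +1.287/-1.099; half-tol=0.206, Σhalf²=0.374865
  -F: nom -23.400 → Σnom=-100.420; wc +0.258/-0.479 → slack +1.545/-1.578; half-tol=0.368, Σhalf²=0.510657
Nominal = -100.420. Worst-case = [-100.420 - 1.578, -100.420 + 1.545] = [-101.998, -98.875]. RSS = √0.510657 = 0.715.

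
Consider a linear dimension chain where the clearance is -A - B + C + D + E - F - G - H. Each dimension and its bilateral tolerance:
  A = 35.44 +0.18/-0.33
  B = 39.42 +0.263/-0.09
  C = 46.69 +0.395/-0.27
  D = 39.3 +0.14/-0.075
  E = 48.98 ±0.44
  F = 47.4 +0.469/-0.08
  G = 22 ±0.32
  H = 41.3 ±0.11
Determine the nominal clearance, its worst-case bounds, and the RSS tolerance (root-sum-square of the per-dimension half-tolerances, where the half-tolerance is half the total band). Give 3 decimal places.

nominal=-50.590 wc=[-52.717,-48.685] rss=0.776

Stack each dimension's contribution:
  -A: nom -35.440 → Σnom=-35.440; wc +0.330/-0.180 → slack +0.330/-0.180; half-tol=0.255, Σhalf²=0.065025
  -B: nom -39.420 → Σnom=-74.860; wc +0.090/-0.263 → slack +0.420/-0.443; half-tol=0.176, Σhalf²=0.096177
  +C: nom +46.690 → Σnom=-28.170; wc +0.395/-0.270 → slack +0.815/-0.713; half-tol=0.333, Σhalf²=0.206734
  +D: nom +39.300 → Σnom=11.130; wc +0.140/-0.075 → slack +0.955/-0.788; half-tol=0.108, Σhalf²=0.218290
  +E: nom +48.980 → Σnom=60.110; wc +0.440/-0.440 → slack +1.395/-1.228; half-tol=0.440, Σhalf²=0.411890
  -F: nom -47.400 → Σnom=12.710; wc +0.080/-0.469 → slack +1.475/-1.697; half-tol=0.274, Σhalf²=0.487240
  -G: nom -22.000 → Σnom=-9.290; wc +0.320/-0.320 → slack +1.795/-2.017; half-tol=0.320, Σhalf²=0.589640
  -H: nom -41.300 → Σnom=-50.590; wc +0.110/-0.110 → slack +1.905/-2.127; half-tol=0.110, Σhalf²=0.601740
Nominal = -50.590. Worst-case = [-50.590 - 2.127, -50.590 + 1.905] = [-52.717, -48.685]. RSS = √0.601740 = 0.776.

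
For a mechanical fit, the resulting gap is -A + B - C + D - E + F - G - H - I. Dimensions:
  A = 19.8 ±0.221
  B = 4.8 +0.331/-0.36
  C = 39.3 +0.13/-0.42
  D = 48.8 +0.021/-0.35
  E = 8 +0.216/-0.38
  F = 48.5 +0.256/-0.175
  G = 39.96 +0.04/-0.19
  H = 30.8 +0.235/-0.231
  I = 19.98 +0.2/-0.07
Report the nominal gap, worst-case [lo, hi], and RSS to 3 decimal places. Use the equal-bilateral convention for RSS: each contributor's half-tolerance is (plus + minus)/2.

nominal=-55.740 wc=[-57.667,-53.620] rss=0.707

Stack each dimension's contribution:
  -A: nom -19.800 → Σnom=-19.800; wc +0.221/-0.221 → slack +0.221/-0.221; half-tol=0.221, Σhalf²=0.048841
  +B: nom +4.800 → Σnom=-15.000; wc +0.331/-0.360 → slack +0.552/-0.581; half-tol=0.346, Σhalf²=0.168211
  -C: nom -39.300 → Σnom=-54.300; wc +0.420/-0.130 → slack +0.972/-0.711; half-tol=0.275, Σhalf²=0.243836
  +D: nom +48.800 → Σnom=-5.500; wc +0.021/-0.350 → slack +0.993/-1.061; half-tol=0.185, Σhalf²=0.278247
  -E: nom -8.000 → Σnom=-13.500; wc +0.380/-0.216 → slack +1.373/-1.277; half-tol=0.298, Σhalf²=0.367051
  +F: nom +48.500 → Σnom=35.000; wc +0.256/-0.175 → slack +1.629/-1.452; half-tol=0.215, Σhalf²=0.413491
  -G: nom -39.960 → Σnom=-4.960; wc +0.190/-0.040 → slack +1.819/-1.492; half-tol=0.115, Σhalf²=0.426716
  -H: nom -30.800 → Σnom=-35.760; wc +0.231/-0.235 → slack +2.050/-1.727; half-tol=0.233, Σhalf²=0.481005
  -I: nom -19.980 → Σnom=-55.740; wc +0.070/-0.200 → slack +2.120/-1.927; half-tol=0.135, Σhalf²=0.499230
Nominal = -55.740. Worst-case = [-55.740 - 1.927, -55.740 + 2.120] = [-57.667, -53.620]. RSS = √0.499230 = 0.707.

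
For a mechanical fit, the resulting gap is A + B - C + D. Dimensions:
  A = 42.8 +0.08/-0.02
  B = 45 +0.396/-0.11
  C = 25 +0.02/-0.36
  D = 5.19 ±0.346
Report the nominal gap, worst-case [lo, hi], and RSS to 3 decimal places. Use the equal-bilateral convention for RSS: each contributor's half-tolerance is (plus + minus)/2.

Stack each dimension's contribution:
  +A: nom +42.800 → Σnom=42.800; wc +0.080/-0.020 → slack +0.080/-0.020; half-tol=0.050, Σhalf²=0.002500
  +B: nom +45.000 → Σnom=87.800; wc +0.396/-0.110 → slack +0.476/-0.130; half-tol=0.253, Σhalf²=0.066509
  -C: nom -25.000 → Σnom=62.800; wc +0.360/-0.020 → slack +0.836/-0.150; half-tol=0.190, Σhalf²=0.102609
  +D: nom +5.190 → Σnom=67.990; wc +0.346/-0.346 → slack +1.182/-0.496; half-tol=0.346, Σhalf²=0.222325
Nominal = 67.990. Worst-case = [67.990 - 0.496, 67.990 + 1.182] = [67.494, 69.172]. RSS = √0.222325 = 0.472.

nominal=67.990 wc=[67.494,69.172] rss=0.472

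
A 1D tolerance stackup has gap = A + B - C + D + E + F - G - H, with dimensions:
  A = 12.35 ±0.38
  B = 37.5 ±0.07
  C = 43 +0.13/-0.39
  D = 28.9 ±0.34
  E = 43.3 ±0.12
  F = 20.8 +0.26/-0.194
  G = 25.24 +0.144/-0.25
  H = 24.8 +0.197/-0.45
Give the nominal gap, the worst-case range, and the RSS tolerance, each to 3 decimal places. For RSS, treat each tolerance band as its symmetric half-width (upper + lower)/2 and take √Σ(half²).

nominal=49.810 wc=[48.235,52.070] rss=0.736

Stack each dimension's contribution:
  +A: nom +12.350 → Σnom=12.350; wc +0.380/-0.380 → slack +0.380/-0.380; half-tol=0.380, Σhalf²=0.144400
  +B: nom +37.500 → Σnom=49.850; wc +0.070/-0.070 → slack +0.450/-0.450; half-tol=0.070, Σhalf²=0.149300
  -C: nom -43.000 → Σnom=6.850; wc +0.390/-0.130 → slack +0.840/-0.580; half-tol=0.260, Σhalf²=0.216900
  +D: nom +28.900 → Σnom=35.750; wc +0.340/-0.340 → slack +1.180/-0.920; half-tol=0.340, Σhalf²=0.332500
  +E: nom +43.300 → Σnom=79.050; wc +0.120/-0.120 → slack +1.300/-1.040; half-tol=0.120, Σhalf²=0.346900
  +F: nom +20.800 → Σnom=99.850; wc +0.260/-0.194 → slack +1.560/-1.234; half-tol=0.227, Σhalf²=0.398429
  -G: nom -25.240 → Σnom=74.610; wc +0.250/-0.144 → slack +1.810/-1.378; half-tol=0.197, Σhalf²=0.437238
  -H: nom -24.800 → Σnom=49.810; wc +0.450/-0.197 → slack +2.260/-1.575; half-tol=0.324, Σhalf²=0.541890
Nominal = 49.810. Worst-case = [49.810 - 1.575, 49.810 + 2.260] = [48.235, 52.070]. RSS = √0.541890 = 0.736.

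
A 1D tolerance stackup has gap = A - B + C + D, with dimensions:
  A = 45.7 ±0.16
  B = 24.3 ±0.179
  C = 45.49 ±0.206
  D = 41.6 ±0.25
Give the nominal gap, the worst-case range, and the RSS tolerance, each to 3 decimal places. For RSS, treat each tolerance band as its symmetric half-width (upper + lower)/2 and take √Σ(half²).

nominal=108.490 wc=[107.695,109.285] rss=0.403

Stack each dimension's contribution:
  +A: nom +45.700 → Σnom=45.700; wc +0.160/-0.160 → slack +0.160/-0.160; half-tol=0.160, Σhalf²=0.025600
  -B: nom -24.300 → Σnom=21.400; wc +0.179/-0.179 → slack +0.339/-0.339; half-tol=0.179, Σhalf²=0.057641
  +C: nom +45.490 → Σnom=66.890; wc +0.206/-0.206 → slack +0.545/-0.545; half-tol=0.206, Σhalf²=0.100077
  +D: nom +41.600 → Σnom=108.490; wc +0.250/-0.250 → slack +0.795/-0.795; half-tol=0.250, Σhalf²=0.162577
Nominal = 108.490. Worst-case = [108.490 - 0.795, 108.490 + 0.795] = [107.695, 109.285]. RSS = √0.162577 = 0.403.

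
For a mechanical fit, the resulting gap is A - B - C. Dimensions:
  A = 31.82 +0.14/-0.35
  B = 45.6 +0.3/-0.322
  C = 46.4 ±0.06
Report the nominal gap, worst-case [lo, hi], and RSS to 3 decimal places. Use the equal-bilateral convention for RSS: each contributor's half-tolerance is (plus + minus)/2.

Stack each dimension's contribution:
  +A: nom +31.820 → Σnom=31.820; wc +0.140/-0.350 → slack +0.140/-0.350; half-tol=0.245, Σhalf²=0.060025
  -B: nom -45.600 → Σnom=-13.780; wc +0.322/-0.300 → slack +0.462/-0.650; half-tol=0.311, Σhalf²=0.156746
  -C: nom -46.400 → Σnom=-60.180; wc +0.060/-0.060 → slack +0.522/-0.710; half-tol=0.060, Σhalf²=0.160346
Nominal = -60.180. Worst-case = [-60.180 - 0.710, -60.180 + 0.522] = [-60.890, -59.658]. RSS = √0.160346 = 0.400.

nominal=-60.180 wc=[-60.890,-59.658] rss=0.400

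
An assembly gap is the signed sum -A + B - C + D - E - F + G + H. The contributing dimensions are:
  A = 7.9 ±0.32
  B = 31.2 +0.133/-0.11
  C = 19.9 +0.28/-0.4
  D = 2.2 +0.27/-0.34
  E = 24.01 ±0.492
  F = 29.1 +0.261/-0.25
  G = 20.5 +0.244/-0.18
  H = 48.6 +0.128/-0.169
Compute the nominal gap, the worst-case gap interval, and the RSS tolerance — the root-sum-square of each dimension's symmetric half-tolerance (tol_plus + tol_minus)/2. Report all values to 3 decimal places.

nominal=21.590 wc=[19.438,23.827] rss=0.837

Stack each dimension's contribution:
  -A: nom -7.900 → Σnom=-7.900; wc +0.320/-0.320 → slack +0.320/-0.320; half-tol=0.320, Σhalf²=0.102400
  +B: nom +31.200 → Σnom=23.300; wc +0.133/-0.110 → slack +0.453/-0.430; half-tol=0.121, Σhalf²=0.117162
  -C: nom -19.900 → Σnom=3.400; wc +0.400/-0.280 → slack +0.853/-0.710; half-tol=0.340, Σhalf²=0.232762
  +D: nom +2.200 → Σnom=5.600; wc +0.270/-0.340 → slack +1.123/-1.050; half-tol=0.305, Σhalf²=0.325787
  -E: nom -24.010 → Σnom=-18.410; wc +0.492/-0.492 → slack +1.615/-1.542; half-tol=0.492, Σhalf²=0.567851
  -F: nom -29.100 → Σnom=-47.510; wc +0.250/-0.261 → slack +1.865/-1.803; half-tol=0.256, Σhalf²=0.633132
  +G: nom +20.500 → Σnom=-27.010; wc +0.244/-0.180 → slack +2.109/-1.983; half-tol=0.212, Σhalf²=0.678076
  +H: nom +48.600 → Σnom=21.590; wc +0.128/-0.169 → slack +2.237/-2.152; half-tol=0.149, Σhalf²=0.700128
Nominal = 21.590. Worst-case = [21.590 - 2.152, 21.590 + 2.237] = [19.438, 23.827]. RSS = √0.700128 = 0.837.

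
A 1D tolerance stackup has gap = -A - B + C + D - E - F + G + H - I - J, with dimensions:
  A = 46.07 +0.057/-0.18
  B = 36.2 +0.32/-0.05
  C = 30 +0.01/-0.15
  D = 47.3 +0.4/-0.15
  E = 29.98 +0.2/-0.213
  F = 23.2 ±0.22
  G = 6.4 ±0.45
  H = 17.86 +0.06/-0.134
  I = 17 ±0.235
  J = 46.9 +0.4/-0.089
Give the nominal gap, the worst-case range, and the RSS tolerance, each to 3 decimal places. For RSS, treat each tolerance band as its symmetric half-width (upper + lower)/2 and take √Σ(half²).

Stack each dimension's contribution:
  -A: nom -46.070 → Σnom=-46.070; wc +0.180/-0.057 → slack +0.180/-0.057; half-tol=0.118, Σhalf²=0.014042
  -B: nom -36.200 → Σnom=-82.270; wc +0.050/-0.320 → slack +0.230/-0.377; half-tol=0.185, Σhalf²=0.048267
  +C: nom +30.000 → Σnom=-52.270; wc +0.010/-0.150 → slack +0.240/-0.527; half-tol=0.080, Σhalf²=0.054667
  +D: nom +47.300 → Σnom=-4.970; wc +0.400/-0.150 → slack +0.640/-0.677; half-tol=0.275, Σhalf²=0.130292
  -E: nom -29.980 → Σnom=-34.950; wc +0.213/-0.200 → slack +0.853/-0.877; half-tol=0.207, Σhalf²=0.172934
  -F: nom -23.200 → Σnom=-58.150; wc +0.220/-0.220 → slack +1.073/-1.097; half-tol=0.220, Σhalf²=0.221334
  +G: nom +6.400 → Σnom=-51.750; wc +0.450/-0.450 → slack +1.523/-1.547; half-tol=0.450, Σhalf²=0.423835
  +H: nom +17.860 → Σnom=-33.890; wc +0.060/-0.134 → slack +1.583/-1.681; half-tol=0.097, Σhalf²=0.433244
  -I: nom -17.000 → Σnom=-50.890; wc +0.235/-0.235 → slack +1.818/-1.916; half-tol=0.235, Σhalf²=0.488468
  -J: nom -46.900 → Σnom=-97.790; wc +0.089/-0.400 → slack +1.907/-2.316; half-tol=0.244, Σhalf²=0.548249
Nominal = -97.790. Worst-case = [-97.790 - 2.316, -97.790 + 1.907] = [-100.106, -95.883]. RSS = √0.548249 = 0.740.

nominal=-97.790 wc=[-100.106,-95.883] rss=0.740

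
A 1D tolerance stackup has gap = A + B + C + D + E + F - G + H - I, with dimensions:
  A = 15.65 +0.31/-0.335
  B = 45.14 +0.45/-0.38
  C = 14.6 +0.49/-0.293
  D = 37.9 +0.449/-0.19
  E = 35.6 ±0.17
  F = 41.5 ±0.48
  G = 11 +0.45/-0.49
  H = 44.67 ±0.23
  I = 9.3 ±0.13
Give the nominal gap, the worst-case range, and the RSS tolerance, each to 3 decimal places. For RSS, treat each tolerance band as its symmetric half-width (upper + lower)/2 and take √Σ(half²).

Stack each dimension's contribution:
  +A: nom +15.650 → Σnom=15.650; wc +0.310/-0.335 → slack +0.310/-0.335; half-tol=0.323, Σhalf²=0.104006
  +B: nom +45.140 → Σnom=60.790; wc +0.450/-0.380 → slack +0.760/-0.715; half-tol=0.415, Σhalf²=0.276231
  +C: nom +14.600 → Σnom=75.390; wc +0.490/-0.293 → slack +1.250/-1.008; half-tol=0.391, Σhalf²=0.429504
  +D: nom +37.900 → Σnom=113.290; wc +0.449/-0.190 → slack +1.699/-1.198; half-tol=0.320, Σhalf²=0.531584
  +E: nom +35.600 → Σnom=148.890; wc +0.170/-0.170 → slack +1.869/-1.368; half-tol=0.170, Σhalf²=0.560484
  +F: nom +41.500 → Σnom=190.390; wc +0.480/-0.480 → slack +2.349/-1.848; half-tol=0.480, Σhalf²=0.790884
  -G: nom -11.000 → Σnom=179.390; wc +0.490/-0.450 → slack +2.839/-2.298; half-tol=0.470, Σhalf²=1.011784
  +H: nom +44.670 → Σnom=224.060; wc +0.230/-0.230 → slack +3.069/-2.528; half-tol=0.230, Σhalf²=1.064684
  -I: nom -9.300 → Σnom=214.760; wc +0.130/-0.130 → slack +3.199/-2.658; half-tol=0.130, Σhalf²=1.081584
Nominal = 214.760. Worst-case = [214.760 - 2.658, 214.760 + 3.199] = [212.102, 217.959]. RSS = √1.081584 = 1.040.

nominal=214.760 wc=[212.102,217.959] rss=1.040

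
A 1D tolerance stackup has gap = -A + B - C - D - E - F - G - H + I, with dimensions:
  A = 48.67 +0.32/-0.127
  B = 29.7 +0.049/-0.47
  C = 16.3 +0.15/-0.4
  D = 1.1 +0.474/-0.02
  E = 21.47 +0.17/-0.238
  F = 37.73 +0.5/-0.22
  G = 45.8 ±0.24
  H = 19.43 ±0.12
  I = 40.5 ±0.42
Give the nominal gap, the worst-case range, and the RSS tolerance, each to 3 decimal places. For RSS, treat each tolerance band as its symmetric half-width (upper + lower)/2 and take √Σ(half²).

nominal=-120.300 wc=[-123.164,-118.466] rss=0.821

Stack each dimension's contribution:
  -A: nom -48.670 → Σnom=-48.670; wc +0.127/-0.320 → slack +0.127/-0.320; half-tol=0.224, Σhalf²=0.049952
  +B: nom +29.700 → Σnom=-18.970; wc +0.049/-0.470 → slack +0.176/-0.790; half-tol=0.260, Σhalf²=0.117293
  -C: nom -16.300 → Σnom=-35.270; wc +0.400/-0.150 → slack +0.576/-0.940; half-tol=0.275, Σhalf²=0.192918
  -D: nom -1.100 → Σnom=-36.370; wc +0.020/-0.474 → slack +0.596/-1.414; half-tol=0.247, Σhalf²=0.253926
  -E: nom -21.470 → Σnom=-57.840; wc +0.238/-0.170 → slack +0.834/-1.584; half-tol=0.204, Σhalf²=0.295542
  -F: nom -37.730 → Σnom=-95.570; wc +0.220/-0.500 → slack +1.054/-2.084; half-tol=0.360, Σhalf²=0.425142
  -G: nom -45.800 → Σnom=-141.370; wc +0.240/-0.240 → slack +1.294/-2.324; half-tol=0.240, Σhalf²=0.482742
  -H: nom -19.430 → Σnom=-160.800; wc +0.120/-0.120 → slack +1.414/-2.444; half-tol=0.120, Σhalf²=0.497142
  +I: nom +40.500 → Σnom=-120.300; wc +0.420/-0.420 → slack +1.834/-2.864; half-tol=0.420, Σhalf²=0.673542
Nominal = -120.300. Worst-case = [-120.300 - 2.864, -120.300 + 1.834] = [-123.164, -118.466]. RSS = √0.673542 = 0.821.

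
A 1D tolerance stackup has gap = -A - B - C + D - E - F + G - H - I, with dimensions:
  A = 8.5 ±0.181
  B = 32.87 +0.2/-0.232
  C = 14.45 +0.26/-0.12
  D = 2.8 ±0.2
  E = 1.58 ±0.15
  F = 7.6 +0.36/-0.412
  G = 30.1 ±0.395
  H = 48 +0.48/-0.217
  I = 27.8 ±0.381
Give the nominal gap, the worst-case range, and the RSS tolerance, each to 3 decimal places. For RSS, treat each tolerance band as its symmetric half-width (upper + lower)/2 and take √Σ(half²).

nominal=-107.900 wc=[-110.507,-105.612] rss=0.866

Stack each dimension's contribution:
  -A: nom -8.500 → Σnom=-8.500; wc +0.181/-0.181 → slack +0.181/-0.181; half-tol=0.181, Σhalf²=0.032761
  -B: nom -32.870 → Σnom=-41.370; wc +0.232/-0.200 → slack +0.413/-0.381; half-tol=0.216, Σhalf²=0.079417
  -C: nom -14.450 → Σnom=-55.820; wc +0.120/-0.260 → slack +0.533/-0.641; half-tol=0.190, Σhalf²=0.115517
  +D: nom +2.800 → Σnom=-53.020; wc +0.200/-0.200 → slack +0.733/-0.841; half-tol=0.200, Σhalf²=0.155517
  -E: nom -1.580 → Σnom=-54.600; wc +0.150/-0.150 → slack +0.883/-0.991; half-tol=0.150, Σhalf²=0.178017
  -F: nom -7.600 → Σnom=-62.200; wc +0.412/-0.360 → slack +1.295/-1.351; half-tol=0.386, Σhalf²=0.327013
  +G: nom +30.100 → Σnom=-32.100; wc +0.395/-0.395 → slack +1.690/-1.746; half-tol=0.395, Σhalf²=0.483038
  -H: nom -48.000 → Σnom=-80.100; wc +0.217/-0.480 → slack +1.907/-2.226; half-tol=0.348, Σhalf²=0.604490
  -I: nom -27.800 → Σnom=-107.900; wc +0.381/-0.381 → slack +2.288/-2.607; half-tol=0.381, Σhalf²=0.749651
Nominal = -107.900. Worst-case = [-107.900 - 2.607, -107.900 + 2.288] = [-110.507, -105.612]. RSS = √0.749651 = 0.866.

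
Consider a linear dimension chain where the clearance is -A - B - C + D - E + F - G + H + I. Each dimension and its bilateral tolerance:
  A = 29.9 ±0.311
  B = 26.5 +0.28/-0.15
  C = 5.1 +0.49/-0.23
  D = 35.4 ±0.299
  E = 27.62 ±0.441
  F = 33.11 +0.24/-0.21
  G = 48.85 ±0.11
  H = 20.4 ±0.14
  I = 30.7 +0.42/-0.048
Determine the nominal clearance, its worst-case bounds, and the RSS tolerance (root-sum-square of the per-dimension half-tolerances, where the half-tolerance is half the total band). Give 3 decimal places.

nominal=-18.360 wc=[-20.689,-16.019] rss=0.833

Stack each dimension's contribution:
  -A: nom -29.900 → Σnom=-29.900; wc +0.311/-0.311 → slack +0.311/-0.311; half-tol=0.311, Σhalf²=0.096721
  -B: nom -26.500 → Σnom=-56.400; wc +0.150/-0.280 → slack +0.461/-0.591; half-tol=0.215, Σhalf²=0.142946
  -C: nom -5.100 → Σnom=-61.500; wc +0.230/-0.490 → slack +0.691/-1.081; half-tol=0.360, Σhalf²=0.272546
  +D: nom +35.400 → Σnom=-26.100; wc +0.299/-0.299 → slack +0.990/-1.380; half-tol=0.299, Σhalf²=0.361947
  -E: nom -27.620 → Σnom=-53.720; wc +0.441/-0.441 → slack +1.431/-1.821; half-tol=0.441, Σhalf²=0.556428
  +F: nom +33.110 → Σnom=-20.610; wc +0.240/-0.210 → slack +1.671/-2.031; half-tol=0.225, Σhalf²=0.607053
  -G: nom -48.850 → Σnom=-69.460; wc +0.110/-0.110 → slack +1.781/-2.141; half-tol=0.110, Σhalf²=0.619153
  +H: nom +20.400 → Σnom=-49.060; wc +0.140/-0.140 → slack +1.921/-2.281; half-tol=0.140, Σhalf²=0.638753
  +I: nom +30.700 → Σnom=-18.360; wc +0.420/-0.048 → slack +2.341/-2.329; half-tol=0.234, Σhalf²=0.693509
Nominal = -18.360. Worst-case = [-18.360 - 2.329, -18.360 + 2.341] = [-20.689, -16.019]. RSS = √0.693509 = 0.833.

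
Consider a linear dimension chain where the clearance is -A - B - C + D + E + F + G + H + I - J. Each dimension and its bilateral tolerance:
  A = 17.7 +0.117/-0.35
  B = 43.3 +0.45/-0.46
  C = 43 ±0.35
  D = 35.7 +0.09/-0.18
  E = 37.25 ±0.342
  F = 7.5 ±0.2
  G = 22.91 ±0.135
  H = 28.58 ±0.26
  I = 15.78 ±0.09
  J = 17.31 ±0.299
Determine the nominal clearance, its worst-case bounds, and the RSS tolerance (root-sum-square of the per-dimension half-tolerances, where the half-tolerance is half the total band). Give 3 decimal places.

Stack each dimension's contribution:
  -A: nom -17.700 → Σnom=-17.700; wc +0.350/-0.117 → slack +0.350/-0.117; half-tol=0.233, Σhalf²=0.054522
  -B: nom -43.300 → Σnom=-61.000; wc +0.460/-0.450 → slack +0.810/-0.567; half-tol=0.455, Σhalf²=0.261547
  -C: nom -43.000 → Σnom=-104.000; wc +0.350/-0.350 → slack +1.160/-0.917; half-tol=0.350, Σhalf²=0.384047
  +D: nom +35.700 → Σnom=-68.300; wc +0.090/-0.180 → slack +1.250/-1.097; half-tol=0.135, Σhalf²=0.402272
  +E: nom +37.250 → Σnom=-31.050; wc +0.342/-0.342 → slack +1.592/-1.439; half-tol=0.342, Σhalf²=0.519236
  +F: nom +7.500 → Σnom=-23.550; wc +0.200/-0.200 → slack +1.792/-1.639; half-tol=0.200, Σhalf²=0.559236
  +G: nom +22.910 → Σnom=-0.640; wc +0.135/-0.135 → slack +1.927/-1.774; half-tol=0.135, Σhalf²=0.577461
  +H: nom +28.580 → Σnom=27.940; wc +0.260/-0.260 → slack +2.187/-2.034; half-tol=0.260, Σhalf²=0.645061
  +I: nom +15.780 → Σnom=43.720; wc +0.090/-0.090 → slack +2.277/-2.124; half-tol=0.090, Σhalf²=0.653161
  -J: nom -17.310 → Σnom=26.410; wc +0.299/-0.299 → slack +2.576/-2.423; half-tol=0.299, Σhalf²=0.742562
Nominal = 26.410. Worst-case = [26.410 - 2.423, 26.410 + 2.576] = [23.987, 28.986]. RSS = √0.742562 = 0.862.

nominal=26.410 wc=[23.987,28.986] rss=0.862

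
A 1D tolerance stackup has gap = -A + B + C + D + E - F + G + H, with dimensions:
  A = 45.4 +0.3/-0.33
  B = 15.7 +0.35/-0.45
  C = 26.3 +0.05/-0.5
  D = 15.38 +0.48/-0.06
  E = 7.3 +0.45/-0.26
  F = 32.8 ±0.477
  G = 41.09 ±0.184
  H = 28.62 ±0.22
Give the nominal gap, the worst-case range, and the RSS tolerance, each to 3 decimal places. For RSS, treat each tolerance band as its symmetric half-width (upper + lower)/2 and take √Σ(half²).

nominal=56.190 wc=[53.739,58.731] rss=0.918

Stack each dimension's contribution:
  -A: nom -45.400 → Σnom=-45.400; wc +0.330/-0.300 → slack +0.330/-0.300; half-tol=0.315, Σhalf²=0.099225
  +B: nom +15.700 → Σnom=-29.700; wc +0.350/-0.450 → slack +0.680/-0.750; half-tol=0.400, Σhalf²=0.259225
  +C: nom +26.300 → Σnom=-3.400; wc +0.050/-0.500 → slack +0.730/-1.250; half-tol=0.275, Σhalf²=0.334850
  +D: nom +15.380 → Σnom=11.980; wc +0.480/-0.060 → slack +1.210/-1.310; half-tol=0.270, Σhalf²=0.407750
  +E: nom +7.300 → Σnom=19.280; wc +0.450/-0.260 → slack +1.660/-1.570; half-tol=0.355, Σhalf²=0.533775
  -F: nom -32.800 → Σnom=-13.520; wc +0.477/-0.477 → slack +2.137/-2.047; half-tol=0.477, Σhalf²=0.761304
  +G: nom +41.090 → Σnom=27.570; wc +0.184/-0.184 → slack +2.321/-2.231; half-tol=0.184, Σhalf²=0.795160
  +H: nom +28.620 → Σnom=56.190; wc +0.220/-0.220 → slack +2.541/-2.451; half-tol=0.220, Σhalf²=0.843560
Nominal = 56.190. Worst-case = [56.190 - 2.451, 56.190 + 2.541] = [53.739, 58.731]. RSS = √0.843560 = 0.918.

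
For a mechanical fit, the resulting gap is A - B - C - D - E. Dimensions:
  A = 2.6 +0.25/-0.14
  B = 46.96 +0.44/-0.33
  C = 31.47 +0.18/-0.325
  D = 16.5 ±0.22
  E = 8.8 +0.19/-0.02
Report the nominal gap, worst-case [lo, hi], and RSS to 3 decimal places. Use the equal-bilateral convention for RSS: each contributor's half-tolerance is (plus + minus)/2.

nominal=-101.130 wc=[-102.300,-99.985] rss=0.556

Stack each dimension's contribution:
  +A: nom +2.600 → Σnom=2.600; wc +0.250/-0.140 → slack +0.250/-0.140; half-tol=0.195, Σhalf²=0.038025
  -B: nom -46.960 → Σnom=-44.360; wc +0.330/-0.440 → slack +0.580/-0.580; half-tol=0.385, Σhalf²=0.186250
  -C: nom -31.470 → Σnom=-75.830; wc +0.325/-0.180 → slack +0.905/-0.760; half-tol=0.253, Σhalf²=0.250006
  -D: nom -16.500 → Σnom=-92.330; wc +0.220/-0.220 → slack +1.125/-0.980; half-tol=0.220, Σhalf²=0.298406
  -E: nom -8.800 → Σnom=-101.130; wc +0.020/-0.190 → slack +1.145/-1.170; half-tol=0.105, Σhalf²=0.309431
Nominal = -101.130. Worst-case = [-101.130 - 1.170, -101.130 + 1.145] = [-102.300, -99.985]. RSS = √0.309431 = 0.556.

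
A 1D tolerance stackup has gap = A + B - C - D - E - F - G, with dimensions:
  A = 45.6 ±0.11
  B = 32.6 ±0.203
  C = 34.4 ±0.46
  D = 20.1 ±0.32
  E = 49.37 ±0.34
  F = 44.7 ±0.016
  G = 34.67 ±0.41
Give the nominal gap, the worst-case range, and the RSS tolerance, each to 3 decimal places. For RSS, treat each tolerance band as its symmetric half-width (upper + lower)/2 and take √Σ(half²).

nominal=-105.040 wc=[-106.899,-103.181] rss=0.807

Stack each dimension's contribution:
  +A: nom +45.600 → Σnom=45.600; wc +0.110/-0.110 → slack +0.110/-0.110; half-tol=0.110, Σhalf²=0.012100
  +B: nom +32.600 → Σnom=78.200; wc +0.203/-0.203 → slack +0.313/-0.313; half-tol=0.203, Σhalf²=0.053309
  -C: nom -34.400 → Σnom=43.800; wc +0.460/-0.460 → slack +0.773/-0.773; half-tol=0.460, Σhalf²=0.264909
  -D: nom -20.100 → Σnom=23.700; wc +0.320/-0.320 → slack +1.093/-1.093; half-tol=0.320, Σhalf²=0.367309
  -E: nom -49.370 → Σnom=-25.670; wc +0.340/-0.340 → slack +1.433/-1.433; half-tol=0.340, Σhalf²=0.482909
  -F: nom -44.700 → Σnom=-70.370; wc +0.016/-0.016 → slack +1.449/-1.449; half-tol=0.016, Σhalf²=0.483165
  -G: nom -34.670 → Σnom=-105.040; wc +0.410/-0.410 → slack +1.859/-1.859; half-tol=0.410, Σhalf²=0.651265
Nominal = -105.040. Worst-case = [-105.040 - 1.859, -105.040 + 1.859] = [-106.899, -103.181]. RSS = √0.651265 = 0.807.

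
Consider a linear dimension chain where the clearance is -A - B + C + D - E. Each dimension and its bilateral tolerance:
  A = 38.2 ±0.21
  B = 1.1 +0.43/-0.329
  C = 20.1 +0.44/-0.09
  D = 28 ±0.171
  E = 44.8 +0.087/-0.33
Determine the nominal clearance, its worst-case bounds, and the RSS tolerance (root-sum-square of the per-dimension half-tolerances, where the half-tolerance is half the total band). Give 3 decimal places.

nominal=-36.000 wc=[-36.988,-34.520] rss=0.575

Stack each dimension's contribution:
  -A: nom -38.200 → Σnom=-38.200; wc +0.210/-0.210 → slack +0.210/-0.210; half-tol=0.210, Σhalf²=0.044100
  -B: nom -1.100 → Σnom=-39.300; wc +0.329/-0.430 → slack +0.539/-0.640; half-tol=0.380, Σhalf²=0.188120
  +C: nom +20.100 → Σnom=-19.200; wc +0.440/-0.090 → slack +0.979/-0.730; half-tol=0.265, Σhalf²=0.258345
  +D: nom +28.000 → Σnom=8.800; wc +0.171/-0.171 → slack +1.150/-0.901; half-tol=0.171, Σhalf²=0.287586
  -E: nom -44.800 → Σnom=-36.000; wc +0.330/-0.087 → slack +1.480/-0.988; half-tol=0.209, Σhalf²=0.331059
Nominal = -36.000. Worst-case = [-36.000 - 0.988, -36.000 + 1.480] = [-36.988, -34.520]. RSS = √0.331059 = 0.575.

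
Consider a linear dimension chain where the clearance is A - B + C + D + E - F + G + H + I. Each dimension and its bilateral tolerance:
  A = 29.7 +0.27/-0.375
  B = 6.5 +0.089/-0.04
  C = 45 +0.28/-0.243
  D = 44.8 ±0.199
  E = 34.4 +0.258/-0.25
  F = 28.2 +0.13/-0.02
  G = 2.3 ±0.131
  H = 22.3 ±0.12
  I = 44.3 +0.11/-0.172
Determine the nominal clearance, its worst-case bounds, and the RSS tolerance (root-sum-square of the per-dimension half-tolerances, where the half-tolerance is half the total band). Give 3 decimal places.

Stack each dimension's contribution:
  +A: nom +29.700 → Σnom=29.700; wc +0.270/-0.375 → slack +0.270/-0.375; half-tol=0.323, Σhalf²=0.104006
  -B: nom -6.500 → Σnom=23.200; wc +0.040/-0.089 → slack +0.310/-0.464; half-tol=0.065, Σhalf²=0.108167
  +C: nom +45.000 → Σnom=68.200; wc +0.280/-0.243 → slack +0.590/-0.707; half-tol=0.262, Σhalf²=0.176549
  +D: nom +44.800 → Σnom=113.000; wc +0.199/-0.199 → slack +0.789/-0.906; half-tol=0.199, Σhalf²=0.216150
  +E: nom +34.400 → Σnom=147.400; wc +0.258/-0.250 → slack +1.047/-1.156; half-tol=0.254, Σhalf²=0.280666
  -F: nom -28.200 → Σnom=119.200; wc +0.020/-0.130 → slack +1.067/-1.286; half-tol=0.075, Σhalf²=0.286291
  +G: nom +2.300 → Σnom=121.500; wc +0.131/-0.131 → slack +1.198/-1.417; half-tol=0.131, Σhalf²=0.303452
  +H: nom +22.300 → Σnom=143.800; wc +0.120/-0.120 → slack +1.318/-1.537; half-tol=0.120, Σhalf²=0.317852
  +I: nom +44.300 → Σnom=188.100; wc +0.110/-0.172 → slack +1.428/-1.709; half-tol=0.141, Σhalf²=0.337733
Nominal = 188.100. Worst-case = [188.100 - 1.709, 188.100 + 1.428] = [186.391, 189.528]. RSS = √0.337733 = 0.581.

nominal=188.100 wc=[186.391,189.528] rss=0.581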